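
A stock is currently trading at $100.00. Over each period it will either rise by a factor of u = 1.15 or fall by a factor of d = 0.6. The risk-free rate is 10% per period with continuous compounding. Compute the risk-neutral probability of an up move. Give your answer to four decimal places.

p = 0.9185

Risk-neutral probability p = (e^0.1 − 0.6)/(1.15 − 0.6) = 0.5052/0.5500 = 0.9185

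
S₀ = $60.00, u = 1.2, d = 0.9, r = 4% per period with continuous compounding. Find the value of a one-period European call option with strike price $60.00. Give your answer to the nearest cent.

$5.41

Risk-neutral probability p = (e^0.04 − 0.9)/(1.2 − 0.9) = 0.1408/0.3000 = 0.4694
Terminal stock prices: S_u = 72, S_d = 54
Terminal payoffs (S − K): max(12, 0) = 12, max(-6, 0) = 0
Node 0 (S = 60): V_0 = e^(−0.04)·[0.4694·12.0000 + 0.5306·0.0000] = 5.4116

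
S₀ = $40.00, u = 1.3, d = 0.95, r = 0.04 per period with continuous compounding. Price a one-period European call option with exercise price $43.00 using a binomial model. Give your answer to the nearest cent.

Risk-neutral probability p = (e^0.04 − 0.95)/(1.3 − 0.95) = 0.0908/0.3500 = 0.2595
Terminal stock prices: S_u = 52, S_d = 38
Terminal payoffs (S − K): max(9, 0) = 9, max(-5, 0) = 0
Node 0 (S = 40): V_0 = e^(−0.04)·[0.2595·9.0000 + 0.7405·0.0000] = 2.2436

$2.24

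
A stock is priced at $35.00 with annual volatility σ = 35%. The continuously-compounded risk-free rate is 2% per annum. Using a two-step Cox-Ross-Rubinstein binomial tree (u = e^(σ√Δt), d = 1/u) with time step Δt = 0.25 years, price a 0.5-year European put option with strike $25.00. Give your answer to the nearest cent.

CRR parameters: u = e^(σ√Δt) = e^(0.35·√0.25) = 1.1912, d = 1/u = 0.8395
Per-period rate: rΔt = 0.02·0.25 = 0.005, so R = e^0.005 = 1.0050
Risk-neutral probability p = (e^0.005 − 0.8395)/(1.1912 − 0.8395) = 0.1656/0.3518 = 0.4706
Terminal stock prices: S_uu = 49.67, S_ud = 35, S_dd = 24.66
Terminal payoffs (K − S): max(-24.67, 0) = 0, max(-10, 0) = 0, max(0.3359, 0) = 0.3359
Node u (S = 41.69): V_u = e^(−0.005)·[0.4706·0.0000 + 0.5294·0.0000] = 0.0000
Node d (S = 29.38): V_d = e^(−0.005)·[0.4706·0.0000 + 0.5294·0.3359] = 0.1769
Node 0 (S = 35): V_0 = e^(−0.005)·[0.4706·0.0000 + 0.5294·0.1769] = 0.0932

$0.09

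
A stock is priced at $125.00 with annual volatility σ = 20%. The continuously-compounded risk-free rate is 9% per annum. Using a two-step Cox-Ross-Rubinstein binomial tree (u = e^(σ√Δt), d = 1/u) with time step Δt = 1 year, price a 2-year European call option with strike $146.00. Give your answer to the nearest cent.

CRR parameters: u = e^(σ√Δt) = e^(0.2·√1) = 1.2214, d = 1/u = 0.8187
Per-period rate: rΔt = 0.09·1 = 0.09, so R = e^0.09 = 1.0942
Risk-neutral probability p = (e^0.09 − 0.8187)/(1.2214 − 0.8187) = 0.2754/0.4027 = 0.6840
Terminal stock prices: S_uu = 186.5, S_ud = 125, S_dd = 83.79
Terminal payoffs (S − K): max(40.48, 0) = 40.48, max(-21, 0) = 0, max(-62.21, 0) = 0
Node u (S = 152.7): V_u = e^(−0.09)·[0.6840·40.4781 + 0.3160·0.0000] = 25.3055
Node d (S = 102.3): V_d = e^(−0.09)·[0.6840·0.0000 + 0.3160·0.0000] = 0.0000
Node 0 (S = 125): V_0 = e^(−0.09)·[0.6840·25.3055 + 0.3160·0.0000] = 15.8201

$15.82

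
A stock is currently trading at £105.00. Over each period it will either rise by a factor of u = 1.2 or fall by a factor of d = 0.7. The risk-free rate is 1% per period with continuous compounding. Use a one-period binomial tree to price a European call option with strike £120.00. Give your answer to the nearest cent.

Risk-neutral probability p = (e^0.01 − 0.7)/(1.2 − 0.7) = 0.3101/0.5000 = 0.6201
Terminal stock prices: S_u = 126, S_d = 73.5
Terminal payoffs (S − K): max(6, 0) = 6, max(-46.5, 0) = 0
Node 0 (S = 105): V_0 = e^(−0.01)·[0.6201·6.0000 + 0.3799·0.0000] = 3.6836

£3.68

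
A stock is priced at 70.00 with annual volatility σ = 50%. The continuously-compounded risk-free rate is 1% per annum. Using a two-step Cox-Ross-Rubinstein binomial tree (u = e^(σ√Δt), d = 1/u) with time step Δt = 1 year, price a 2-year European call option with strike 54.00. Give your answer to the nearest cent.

27.47

CRR parameters: u = e^(σ√Δt) = e^(0.5·√1) = 1.6487, d = 1/u = 0.6065
Per-period rate: rΔt = 0.01·1 = 0.01, so R = e^0.01 = 1.0101
Risk-neutral probability p = (e^0.01 − 0.6065)/(1.6487 − 0.6065) = 0.4035/1.0422 = 0.3872
Terminal stock prices: S_uu = 190.3, S_ud = 70, S_dd = 25.75
Terminal payoffs (S − K): max(136.3, 0) = 136.3, max(16, 0) = 16, max(-28.25, 0) = 0
Node u (S = 115.4): V_u = e^(−0.01)·[0.3872·136.2797 + 0.6128·16.0000] = 61.9478
Node d (S = 42.46): V_d = e^(−0.01)·[0.3872·16.0000 + 0.6128·0.0000] = 6.1333
Node 0 (S = 70): V_0 = e^(−0.01)·[0.3872·61.9478 + 0.6128·6.1333] = 27.4677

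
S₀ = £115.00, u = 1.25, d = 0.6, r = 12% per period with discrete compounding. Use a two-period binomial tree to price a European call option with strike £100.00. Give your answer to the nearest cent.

Risk-neutral probability p = (1 + 0.12 − 0.6)/(1.25 − 0.6) = 0.5200/0.6500 = 0.8000
Terminal stock prices: S_uu = 179.7, S_ud = 86.25, S_dd = 41.4
Terminal payoffs (S − K): max(79.69, 0) = 79.69, max(-13.75, 0) = 0, max(-58.6, 0) = 0
Node u (S = 143.8): V_u = 1/1.12·[0.8000·79.6875 + 0.2000·0.0000] = 56.9196
Node d (S = 69): V_d = 1/1.12·[0.8000·0.0000 + 0.2000·0.0000] = 0.0000
Node 0 (S = 115): V_0 = 1/1.12·[0.8000·56.9196 + 0.2000·0.0000] = 40.6569

£40.66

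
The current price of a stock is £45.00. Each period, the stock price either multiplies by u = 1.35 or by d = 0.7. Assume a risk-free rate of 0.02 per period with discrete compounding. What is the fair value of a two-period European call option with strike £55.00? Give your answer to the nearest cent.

£6.29

Risk-neutral probability p = (1 + 0.02 − 0.7)/(1.35 − 0.7) = 0.3200/0.6500 = 0.4923
Terminal stock prices: S_uu = 82.01, S_ud = 42.53, S_dd = 22.05
Terminal payoffs (S − K): max(27.01, 0) = 27.01, max(-12.47, 0) = 0, max(-32.95, 0) = 0
Node u (S = 60.75): V_u = 1/1.02·[0.4923·27.0125 + 0.5077·0.0000] = 13.0377
Node d (S = 31.5): V_d = 1/1.02·[0.4923·0.0000 + 0.5077·0.0000] = 0.0000
Node 0 (S = 45): V_0 = 1/1.02·[0.4923·13.0377 + 0.5077·0.0000] = 6.2927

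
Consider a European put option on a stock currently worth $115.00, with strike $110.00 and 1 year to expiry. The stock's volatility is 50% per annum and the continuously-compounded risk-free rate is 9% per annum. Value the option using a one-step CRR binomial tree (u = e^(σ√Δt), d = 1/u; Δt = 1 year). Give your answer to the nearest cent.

CRR parameters: u = e^(σ√Δt) = e^(0.5·√1) = 1.6487, d = 1/u = 0.6065
Per-period rate: rΔt = 0.09·1 = 0.09, so R = e^0.09 = 1.0942
Risk-neutral probability p = (e^0.09 − 0.6065)/(1.6487 − 0.6065) = 0.4876/1.0422 = 0.4679
Terminal stock prices: S_u = 189.6, S_d = 69.75
Terminal payoffs (K − S): max(-79.6, 0) = 0, max(40.25, 0) = 40.25
Node 0 (S = 115): V_0 = e^(−0.09)·[0.4679·0.0000 + 0.5321·40.2490] = 19.5731

$19.57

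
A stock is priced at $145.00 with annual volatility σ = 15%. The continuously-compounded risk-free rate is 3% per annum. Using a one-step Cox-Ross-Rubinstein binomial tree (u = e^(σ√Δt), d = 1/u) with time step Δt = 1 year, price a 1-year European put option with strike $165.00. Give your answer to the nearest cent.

CRR parameters: u = e^(σ√Δt) = e^(0.15·√1) = 1.1618, d = 1/u = 0.8607
Per-period rate: rΔt = 0.03·1 = 0.03, so R = e^0.03 = 1.0305
Risk-neutral probability p = (e^0.03 − 0.8607)/(1.1618 − 0.8607) = 0.1697/0.3011 = 0.5637
Terminal stock prices: S_u = 168.5, S_d = 124.8
Terminal payoffs (K − S): max(-3.466, 0) = 0, max(40.2, 0) = 40.2
Node 0 (S = 145): V_0 = e^(−0.03)·[0.5637·0.0000 + 0.4363·40.1973] = 17.0196

$17.02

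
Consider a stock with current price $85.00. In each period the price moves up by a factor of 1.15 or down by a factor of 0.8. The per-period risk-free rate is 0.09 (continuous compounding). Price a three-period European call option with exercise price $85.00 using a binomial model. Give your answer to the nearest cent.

$21.34

Risk-neutral probability p = (e^0.09 − 0.8)/(1.15 − 0.8) = 0.2942/0.3500 = 0.8405
Terminal stock prices: S_uuu = 129.3, S_uud = 89.93, S_udd = 62.56, S_ddd = 43.52
Terminal payoffs (S − K): max(44.27, 0) = 44.27, max(4.93, 0) = 4.93, max(-22.44, 0) = 0, max(-41.48, 0) = 0
Node uu (S = 112.4): V_uu = e^(−0.09)·[0.8405·44.2744 + 0.1595·4.9300] = 34.7283
Node ud (S = 78.2): V_ud = e^(−0.09)·[0.8405·4.9300 + 0.1595·0.0000] = 3.7870
Node dd (S = 54.4): V_dd = e^(−0.09)·[0.8405·0.0000 + 0.1595·0.0000] = 0.0000
Node u (S = 97.75): V_u = e^(−0.09)·[0.8405·34.7283 + 0.1595·3.7870] = 27.2289
Node d (S = 68): V_d = e^(−0.09)·[0.8405·3.7870 + 0.1595·0.0000] = 2.9090
Node 0 (S = 85): V_0 = e^(−0.09)·[0.8405·27.2289 + 0.1595·2.9090] = 21.3401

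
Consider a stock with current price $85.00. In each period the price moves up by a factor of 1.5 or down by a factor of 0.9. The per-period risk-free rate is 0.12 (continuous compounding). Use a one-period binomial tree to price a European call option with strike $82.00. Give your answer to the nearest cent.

$15.30

Risk-neutral probability p = (e^0.12 − 0.9)/(1.5 − 0.9) = 0.2275/0.6000 = 0.3792
Terminal stock prices: S_u = 127.5, S_d = 76.5
Terminal payoffs (S − K): max(45.5, 0) = 45.5, max(-5.5, 0) = 0
Node 0 (S = 85): V_0 = e^(−0.12)·[0.3792·45.5000 + 0.6208·0.0000] = 15.3010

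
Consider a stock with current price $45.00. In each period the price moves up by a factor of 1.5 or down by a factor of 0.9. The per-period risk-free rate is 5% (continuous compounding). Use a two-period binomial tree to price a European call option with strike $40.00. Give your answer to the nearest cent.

$10.60

Risk-neutral probability p = (e^0.05 − 0.9)/(1.5 − 0.9) = 0.1513/0.6000 = 0.2521
Terminal stock prices: S_uu = 101.2, S_ud = 60.75, S_dd = 36.45
Terminal payoffs (S − K): max(61.25, 0) = 61.25, max(20.75, 0) = 20.75, max(-3.55, 0) = 0
Node u (S = 67.5): V_u = e^(−0.05)·[0.2521·61.2500 + 0.7479·20.7500] = 29.4508
Node d (S = 40.5): V_d = e^(−0.05)·[0.2521·20.7500 + 0.7479·0.0000] = 4.9763
Node 0 (S = 45): V_0 = e^(−0.05)·[0.2521·29.4508 + 0.7479·4.9763] = 10.6032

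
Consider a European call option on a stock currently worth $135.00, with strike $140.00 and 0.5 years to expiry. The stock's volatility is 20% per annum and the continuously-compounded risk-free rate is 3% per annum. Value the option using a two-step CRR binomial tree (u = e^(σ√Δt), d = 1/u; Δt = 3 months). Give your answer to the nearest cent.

CRR parameters: u = e^(σ√Δt) = e^(0.2·√0.25) = 1.1052, d = 1/u = 0.9048
Per-period rate: rΔt = 0.03·0.25 = 0.0075, so R = e^0.0075 = 1.0075
Risk-neutral probability p = (e^0.0075 − 0.9048)/(1.1052 − 0.9048) = 0.1027/0.2003 = 0.5126
Terminal stock prices: S_uu = 164.9, S_ud = 135, S_dd = 110.5
Terminal payoffs (S − K): max(24.89, 0) = 24.89, max(-5, 0) = 0, max(-29.47, 0) = 0
Node u (S = 149.2): V_u = e^(−0.0075)·[0.5126·24.8894 + 0.4874·0.0000] = 12.6629
Node d (S = 122.2): V_d = e^(−0.0075)·[0.5126·0.0000 + 0.4874·0.0000] = 0.0000
Node 0 (S = 135): V_0 = e^(−0.0075)·[0.5126·12.6629 + 0.4874·0.0000] = 6.4425

$6.44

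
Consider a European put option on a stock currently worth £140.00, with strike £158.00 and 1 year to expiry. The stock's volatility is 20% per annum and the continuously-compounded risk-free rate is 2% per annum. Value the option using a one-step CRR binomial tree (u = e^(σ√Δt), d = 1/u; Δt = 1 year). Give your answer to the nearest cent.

CRR parameters: u = e^(σ√Δt) = e^(0.2·√1) = 1.2214, d = 1/u = 0.8187
Per-period rate: rΔt = 0.02·1 = 0.02, so R = e^0.02 = 1.0202
Risk-neutral probability p = (e^0.02 − 0.8187)/(1.2214 − 0.8187) = 0.2015/0.4027 = 0.5003
Terminal stock prices: S_u = 171, S_d = 114.6
Terminal payoffs (K − S): max(-13, 0) = 0, max(43.38, 0) = 43.38
Node 0 (S = 140): V_0 = e^(−0.02)·[0.5003·0.0000 + 0.4997·43.3777] = 21.2452

£21.25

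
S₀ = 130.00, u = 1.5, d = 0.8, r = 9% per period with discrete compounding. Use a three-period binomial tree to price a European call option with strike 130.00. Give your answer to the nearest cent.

41.17

Risk-neutral probability p = (1 + 0.09 − 0.8)/(1.5 − 0.8) = 0.2900/0.7000 = 0.4143
Terminal stock prices: S_uuu = 438.8, S_uud = 234, S_udd = 124.8, S_ddd = 66.56
Terminal payoffs (S − K): max(308.8, 0) = 308.8, max(104, 0) = 104, max(-5.2, 0) = 0, max(-63.44, 0) = 0
Node uu (S = 292.5): V_uu = 1/1.09·[0.4143·308.7500 + 0.5857·104.0000] = 173.2339
Node ud (S = 156): V_ud = 1/1.09·[0.4143·104.0000 + 0.5857·0.0000] = 39.5282
Node dd (S = 83.2): V_dd = 1/1.09·[0.4143·0.0000 + 0.5857·0.0000] = 0.0000
Node u (S = 195): V_u = 1/1.09·[0.4143·173.2339 + 0.5857·39.5282] = 87.0831
Node d (S = 104): V_d = 1/1.09·[0.4143·39.5282 + 0.5857·0.0000] = 15.0238
Node 0 (S = 130): V_0 = 1/1.09·[0.4143·87.0831 + 0.5857·15.0238] = 41.1715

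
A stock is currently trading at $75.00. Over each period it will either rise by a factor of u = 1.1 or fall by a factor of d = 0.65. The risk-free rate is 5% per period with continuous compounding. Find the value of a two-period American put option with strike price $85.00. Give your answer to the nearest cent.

Risk-neutral probability p = (e^0.05 − 0.65)/(1.1 − 0.65) = 0.4013/0.4500 = 0.8917
Terminal stock prices: S_uu = 90.75, S_ud = 53.62, S_dd = 31.69
Terminal payoffs (K − S): max(-5.75, 0) = 0, max(31.38, 0) = 31.38, max(53.31, 0) = 53.31
Node u (S = 82.5): continuation = e^(−0.05)·[0.8917·0.0000 + 0.1083·31.3750] = 3.2318; exercise value = 2.5000 ≤ continuation, so V_u = 3.2318
Node d (S = 48.75): continuation = e^(−0.05)·[0.8917·31.3750 + 0.1083·53.3125] = 32.1045; exercise value = 36.2500 > continuation, so V_d = 36.2500 (exercise)
Node 0 (S = 75): continuation = e^(−0.05)·[0.8917·3.2318 + 0.1083·36.2500] = 6.4752; exercise value = 10.0000 > continuation, so V_0 = 10.0000 (exercise)

$10.00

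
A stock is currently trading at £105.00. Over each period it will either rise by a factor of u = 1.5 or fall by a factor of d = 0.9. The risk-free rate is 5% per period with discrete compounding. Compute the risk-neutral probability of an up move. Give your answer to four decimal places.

p = 0.2500

Risk-neutral probability p = (1 + 0.05 − 0.9)/(1.5 − 0.9) = 0.1500/0.6000 = 0.2500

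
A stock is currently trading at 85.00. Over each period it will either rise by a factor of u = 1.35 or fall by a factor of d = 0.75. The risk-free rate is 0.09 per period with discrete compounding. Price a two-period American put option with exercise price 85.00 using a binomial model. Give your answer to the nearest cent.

8.45

Risk-neutral probability p = (1 + 0.09 − 0.75)/(1.35 − 0.75) = 0.3400/0.6000 = 0.5667
Terminal stock prices: S_uu = 154.9, S_ud = 86.06, S_dd = 47.81
Terminal payoffs (K − S): max(-69.91, 0) = 0, max(-1.063, 0) = 0, max(37.19, 0) = 37.19
Node u (S = 114.8): continuation = 1/1.09·[0.5667·0.0000 + 0.4333·0.0000] = 0.0000; exercise value = 0.0000 ≤ continuation, so V_u = 0.0000
Node d (S = 63.75): continuation = 1/1.09·[0.5667·0.0000 + 0.4333·37.1875] = 14.7840; exercise value = 21.2500 > continuation, so V_d = 21.2500 (exercise)
Node 0 (S = 85): continuation = 1/1.09·[0.5667·0.0000 + 0.4333·21.2500] = 8.4480; exercise value = 0.0000 ≤ continuation, so V_0 = 8.4480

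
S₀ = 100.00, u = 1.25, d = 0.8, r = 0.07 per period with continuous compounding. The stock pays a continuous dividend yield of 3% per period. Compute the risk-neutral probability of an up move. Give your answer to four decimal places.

Per-period risk-free factor R = e^0.07 = 1.0725; dividend-adjusted growth = e^(0.07−0.03) = 1.0408.
Risk-neutral probability p = (1.0408 − 0.8)/(1.25 − 0.8) = 0.2408/0.4500 = 0.5351

p = 0.5351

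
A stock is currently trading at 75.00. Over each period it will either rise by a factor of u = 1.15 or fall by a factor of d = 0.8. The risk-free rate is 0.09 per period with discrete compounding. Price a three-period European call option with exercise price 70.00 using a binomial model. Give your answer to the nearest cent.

21.90

Risk-neutral probability p = (1 + 0.09 − 0.8)/(1.15 − 0.8) = 0.2900/0.3500 = 0.8286
Terminal stock prices: S_uuu = 114.1, S_uud = 79.35, S_udd = 55.2, S_ddd = 38.4
Terminal payoffs (S − K): max(44.07, 0) = 44.07, max(9.35, 0) = 9.35, max(-14.8, 0) = 0, max(-31.6, 0) = 0
Node uu (S = 99.19): V_uu = 1/1.09·[0.8286·44.0656 + 0.1714·9.3500] = 34.9673
Node ud (S = 69): V_ud = 1/1.09·[0.8286·9.3500 + 0.1714·0.0000] = 7.1075
Node dd (S = 48): V_dd = 1/1.09·[0.8286·0.0000 + 0.1714·0.0000] = 0.0000
Node u (S = 86.25): V_u = 1/1.09·[0.8286·34.9673 + 0.1714·7.1075] = 27.6985
Node d (S = 60): V_d = 1/1.09·[0.8286·7.1075 + 0.1714·0.0000] = 5.4028
Node 0 (S = 75): V_0 = 1/1.09·[0.8286·27.6985 + 0.1714·5.4028] = 21.9049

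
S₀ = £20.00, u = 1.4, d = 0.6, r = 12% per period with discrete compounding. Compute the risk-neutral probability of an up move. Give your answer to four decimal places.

Risk-neutral probability p = (1 + 0.12 − 0.6)/(1.4 − 0.6) = 0.5200/0.8000 = 0.6500

p = 0.6500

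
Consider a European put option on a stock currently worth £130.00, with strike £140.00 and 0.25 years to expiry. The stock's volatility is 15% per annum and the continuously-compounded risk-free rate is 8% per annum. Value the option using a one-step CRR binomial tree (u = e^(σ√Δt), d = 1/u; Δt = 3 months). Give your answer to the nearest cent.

£7.30

CRR parameters: u = e^(σ√Δt) = e^(0.15·√0.25) = 1.0779, d = 1/u = 0.9277
Per-period rate: rΔt = 0.08·0.25 = 0.02, so R = e^0.02 = 1.0202
Risk-neutral probability p = (e^0.02 − 0.9277)/(1.0779 − 0.9277) = 0.0925/0.1501 = 0.6158
Terminal stock prices: S_u = 140.1, S_d = 120.6
Terminal payoffs (K − S): max(-0.1249, 0) = 0, max(19.39, 0) = 19.39
Node 0 (S = 130): V_0 = e^(−0.02)·[0.6158·0.0000 + 0.3842·19.3933] = 7.3032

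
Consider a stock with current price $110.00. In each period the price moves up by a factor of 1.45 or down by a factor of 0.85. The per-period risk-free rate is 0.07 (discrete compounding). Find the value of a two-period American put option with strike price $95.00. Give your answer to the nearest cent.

Risk-neutral probability p = (1 + 0.07 − 0.85)/(1.45 − 0.85) = 0.2200/0.6000 = 0.3667
Terminal stock prices: S_uu = 231.3, S_ud = 135.6, S_dd = 79.47
Terminal payoffs (K − S): max(-136.3, 0) = 0, max(-40.57, 0) = 0, max(15.53, 0) = 15.53
Node u (S = 159.5): continuation = 1/1.07·[0.3667·0.0000 + 0.6333·0.0000] = 0.0000; exercise value = 0.0000 ≤ continuation, so V_u = 0.0000
Node d (S = 93.5): continuation = 1/1.07·[0.3667·0.0000 + 0.6333·15.5250] = 9.1893; exercise value = 1.5000 ≤ continuation, so V_d = 9.1893
Node 0 (S = 110): continuation = 1/1.07·[0.3667·0.0000 + 0.6333·9.1893] = 5.4391; exercise value = 0.0000 ≤ continuation, so V_0 = 5.4391

$5.44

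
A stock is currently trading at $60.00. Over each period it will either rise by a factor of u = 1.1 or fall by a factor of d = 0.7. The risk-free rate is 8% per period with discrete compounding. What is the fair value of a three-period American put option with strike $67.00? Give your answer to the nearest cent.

$7.00

Risk-neutral probability p = (1 + 0.08 − 0.7)/(1.1 − 0.7) = 0.3800/0.4000 = 0.9500
Terminal stock prices: S_uuu = 79.86, S_uud = 50.82, S_udd = 32.34, S_ddd = 20.58
Terminal payoffs (K − S): max(-12.86, 0) = 0, max(16.18, 0) = 16.18, max(34.66, 0) = 34.66, max(46.42, 0) = 46.42
Node uu (S = 72.6): continuation = 1/1.08·[0.9500·0.0000 + 0.0500·16.1800] = 0.7491; exercise value = 0.0000 ≤ continuation, so V_uu = 0.7491
Node ud (S = 46.2): continuation = 1/1.08·[0.9500·16.1800 + 0.0500·34.6600] = 15.8370; exercise value = 20.8000 > continuation, so V_ud = 20.8000 (exercise)
Node dd (S = 29.4): continuation = 1/1.08·[0.9500·34.6600 + 0.0500·46.4200] = 32.6370; exercise value = 37.6000 > continuation, so V_dd = 37.6000 (exercise)
Node u (S = 66): continuation = 1/1.08·[0.9500·0.7491 + 0.0500·20.8000] = 1.6219; exercise value = 1.0000 ≤ continuation, so V_u = 1.6219
Node d (S = 42): continuation = 1/1.08·[0.9500·20.8000 + 0.0500·37.6000] = 20.0370; exercise value = 25.0000 > continuation, so V_d = 25.0000 (exercise)
Node 0 (S = 60): continuation = 1/1.08·[0.9500·1.6219 + 0.0500·25.0000] = 2.5841; exercise value = 7.0000 > continuation, so V_0 = 7.0000 (exercise)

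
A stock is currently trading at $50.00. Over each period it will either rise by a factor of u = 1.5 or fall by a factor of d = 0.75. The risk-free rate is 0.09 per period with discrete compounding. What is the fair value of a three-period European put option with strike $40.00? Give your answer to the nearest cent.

Risk-neutral probability p = (1 + 0.09 − 0.75)/(1.5 − 0.75) = 0.3400/0.7500 = 0.4533
Terminal stock prices: S_uuu = 168.8, S_uud = 84.38, S_udd = 42.19, S_ddd = 21.09
Terminal payoffs (K − S): max(-128.8, 0) = 0, max(-44.38, 0) = 0, max(-2.188, 0) = 0, max(18.91, 0) = 18.91
Node uu (S = 112.5): V_uu = 1/1.09·[0.4533·0.0000 + 0.5467·0.0000] = 0.0000
Node ud (S = 56.25): V_ud = 1/1.09·[0.4533·0.0000 + 0.5467·0.0000] = 0.0000
Node dd (S = 28.12): V_dd = 1/1.09·[0.4533·0.0000 + 0.5467·18.9062] = 9.4820
Node u (S = 75): V_u = 1/1.09·[0.4533·0.0000 + 0.5467·0.0000] = 0.0000
Node d (S = 37.5): V_d = 1/1.09·[0.4533·0.0000 + 0.5467·9.4820] = 4.7555
Node 0 (S = 50): V_0 = 1/1.09·[0.4533·0.0000 + 0.5467·4.7555] = 2.3850

$2.39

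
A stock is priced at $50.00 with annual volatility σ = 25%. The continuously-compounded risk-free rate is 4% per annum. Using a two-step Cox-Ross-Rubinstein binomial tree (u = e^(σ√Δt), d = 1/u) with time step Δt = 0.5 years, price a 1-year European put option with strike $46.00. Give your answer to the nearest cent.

CRR parameters: u = e^(σ√Δt) = e^(0.25·√0.5) = 1.1934, d = 1/u = 0.8380
Per-period rate: rΔt = 0.04·0.5 = 0.02, so R = e^0.02 = 1.0202
Risk-neutral probability p = (e^0.02 − 0.8380)/(1.1934 − 0.8380) = 0.1822/0.3554 = 0.5128
Terminal stock prices: S_uu = 71.21, S_ud = 50, S_dd = 35.11
Terminal payoffs (K − S): max(-25.21, 0) = 0, max(-4, 0) = 0, max(10.89, 0) = 10.89
Node u (S = 59.67): V_u = e^(−0.02)·[0.5128·0.0000 + 0.4872·0.0000] = 0.0000
Node d (S = 41.9): V_d = e^(−0.02)·[0.5128·0.0000 + 0.4872·10.8906] = 5.2012
Node 0 (S = 50): V_0 = e^(−0.02)·[0.5128·0.0000 + 0.4872·5.2012] = 2.4841

$2.48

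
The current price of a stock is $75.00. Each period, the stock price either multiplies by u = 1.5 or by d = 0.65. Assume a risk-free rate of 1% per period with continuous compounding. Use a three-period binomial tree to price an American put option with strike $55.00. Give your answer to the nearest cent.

Risk-neutral probability p = (e^0.01 − 0.65)/(1.5 − 0.65) = 0.3601/0.8500 = 0.4236
Terminal stock prices: S_uuu = 253.1, S_uud = 109.7, S_udd = 47.53, S_ddd = 20.6
Terminal payoffs (K − S): max(-198.1, 0) = 0, max(-54.69, 0) = 0, max(7.469, 0) = 7.469, max(34.4, 0) = 34.4
Node uu (S = 168.8): continuation = e^(−0.01)·[0.4236·0.0000 + 0.5764·0.0000] = 0.0000; exercise value = 0.0000 ≤ continuation, so V_uu = 0.0000
Node ud (S = 73.12): continuation = e^(−0.01)·[0.4236·0.0000 + 0.5764·7.4687] = 4.2622; exercise value = 0.0000 ≤ continuation, so V_ud = 4.2622
Node dd (S = 31.69): continuation = e^(−0.01)·[0.4236·7.4687 + 0.5764·34.4031] = 22.7652; exercise value = 23.3125 > continuation, so V_dd = 23.3125 (exercise)
Node u (S = 112.5): continuation = e^(−0.01)·[0.4236·0.0000 + 0.5764·4.2622] = 2.4324; exercise value = 0.0000 ≤ continuation, so V_u = 2.4324
Node d (S = 48.75): continuation = e^(−0.01)·[0.4236·4.2622 + 0.5764·23.3125] = 15.0914; exercise value = 6.2500 ≤ continuation, so V_d = 15.0914
Node 0 (S = 75): continuation = e^(−0.01)·[0.4236·2.4324 + 0.5764·15.0914] = 9.6323; exercise value = 0.0000 ≤ continuation, so V_0 = 9.6323

$9.63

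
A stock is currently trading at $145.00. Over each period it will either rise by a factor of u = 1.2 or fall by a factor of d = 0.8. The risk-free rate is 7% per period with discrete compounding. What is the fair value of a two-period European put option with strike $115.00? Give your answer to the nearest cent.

Risk-neutral probability p = (1 + 0.07 − 0.8)/(1.2 − 0.8) = 0.2700/0.4000 = 0.6750
Terminal stock prices: S_uu = 208.8, S_ud = 139.2, S_dd = 92.8
Terminal payoffs (K − S): max(-93.8, 0) = 0, max(-24.2, 0) = 0, max(22.2, 0) = 22.2
Node u (S = 174): V_u = 1/1.07·[0.6750·0.0000 + 0.3250·0.0000] = 0.0000
Node d (S = 116): V_d = 1/1.07·[0.6750·0.0000 + 0.3250·22.2000] = 6.7430
Node 0 (S = 145): V_0 = 1/1.07·[0.6750·0.0000 + 0.3250·6.7430] = 2.0481

$2.05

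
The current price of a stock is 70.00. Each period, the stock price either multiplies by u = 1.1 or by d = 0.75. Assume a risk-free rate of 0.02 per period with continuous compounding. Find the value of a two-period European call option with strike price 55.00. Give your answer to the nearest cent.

17.94

Risk-neutral probability p = (e^0.02 − 0.75)/(1.1 − 0.75) = 0.2702/0.3500 = 0.7720
Terminal stock prices: S_uu = 84.7, S_ud = 57.75, S_dd = 39.38
Terminal payoffs (S − K): max(29.7, 0) = 29.7, max(2.75, 0) = 2.75, max(-15.62, 0) = 0
Node u (S = 77): V_u = e^(−0.02)·[0.7720·29.7000 + 0.2280·2.7500] = 23.0891
Node d (S = 52.5): V_d = e^(−0.02)·[0.7720·2.7500 + 0.2280·0.0000] = 2.0810
Node 0 (S = 70): V_0 = e^(−0.02)·[0.7720·23.0891 + 0.2280·2.0810] = 17.9370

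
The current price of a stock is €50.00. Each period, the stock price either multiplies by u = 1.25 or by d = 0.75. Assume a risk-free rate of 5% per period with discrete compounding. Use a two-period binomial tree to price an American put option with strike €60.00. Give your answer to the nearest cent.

Risk-neutral probability p = (1 + 0.05 − 0.75)/(1.25 − 0.75) = 0.3000/0.5000 = 0.6000
Terminal stock prices: S_uu = 78.12, S_ud = 46.88, S_dd = 28.12
Terminal payoffs (K − S): max(-18.12, 0) = 0, max(13.12, 0) = 13.12, max(31.88, 0) = 31.88
Node u (S = 62.5): continuation = 1/1.05·[0.6000·0.0000 + 0.4000·13.1250] = 5.0000; exercise value = 0.0000 ≤ continuation, so V_u = 5.0000
Node d (S = 37.5): continuation = 1/1.05·[0.6000·13.1250 + 0.4000·31.8750] = 19.6429; exercise value = 22.5000 > continuation, so V_d = 22.5000 (exercise)
Node 0 (S = 50): continuation = 1/1.05·[0.6000·5.0000 + 0.4000·22.5000] = 11.4286; exercise value = 10.0000 ≤ continuation, so V_0 = 11.4286

€11.43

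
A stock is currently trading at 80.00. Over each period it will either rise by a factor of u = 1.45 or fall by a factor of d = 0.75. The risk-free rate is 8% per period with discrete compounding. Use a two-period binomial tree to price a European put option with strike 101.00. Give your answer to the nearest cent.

19.40

Risk-neutral probability p = (1 + 0.08 − 0.75)/(1.45 − 0.75) = 0.3300/0.7000 = 0.4714
Terminal stock prices: S_uu = 168.2, S_ud = 87, S_dd = 45
Terminal payoffs (K − S): max(-67.2, 0) = 0, max(14, 0) = 14, max(56, 0) = 56
Node u (S = 116): V_u = 1/1.08·[0.4714·0.0000 + 0.5286·14.0000] = 6.8519
Node d (S = 60): V_d = 1/1.08·[0.4714·14.0000 + 0.5286·56.0000] = 33.5185
Node 0 (S = 80): V_0 = 1/1.08·[0.4714·6.8519 + 0.5286·33.5185] = 19.3955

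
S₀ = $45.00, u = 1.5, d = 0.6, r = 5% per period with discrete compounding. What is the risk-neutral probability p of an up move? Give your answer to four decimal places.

p = 0.5000

Risk-neutral probability p = (1 + 0.05 − 0.6)/(1.5 − 0.6) = 0.4500/0.9000 = 0.5000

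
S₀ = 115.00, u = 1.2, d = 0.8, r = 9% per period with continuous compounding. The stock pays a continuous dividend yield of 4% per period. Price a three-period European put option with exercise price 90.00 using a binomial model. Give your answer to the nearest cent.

Per-period risk-free factor R = e^0.09 = 1.0942; dividend-adjusted growth = e^(0.09−0.04) = 1.0513.
Risk-neutral probability p = (1.0513 − 0.8)/(1.2 − 0.8) = 0.2513/0.4000 = 0.6282
Terminal stock prices: S_uuu = 198.7, S_uud = 132.5, S_udd = 88.32, S_ddd = 58.88
Terminal payoffs (K − S): max(-108.7, 0) = 0, max(-42.48, 0) = 0, max(1.68, 0) = 1.68, max(31.12, 0) = 31.12
Node uu (S = 165.6): V_uu = e^(−0.09)·[0.6282·0.0000 + 0.3718·0.0000] = 0.0000
Node ud (S = 110.4): V_ud = e^(−0.09)·[0.6282·0.0000 + 0.3718·1.6800] = 0.5709
Node dd (S = 73.6): V_dd = e^(−0.09)·[0.6282·1.6800 + 0.3718·31.1200] = 11.5397
Node u (S = 138): V_u = e^(−0.09)·[0.6282·0.0000 + 0.3718·0.5709] = 0.1940
Node d (S = 92): V_d = e^(−0.09)·[0.6282·0.5709 + 0.3718·11.5397] = 4.2492
Node 0 (S = 115): V_0 = e^(−0.09)·[0.6282·0.1940 + 0.3718·4.2492] = 1.5553

1.56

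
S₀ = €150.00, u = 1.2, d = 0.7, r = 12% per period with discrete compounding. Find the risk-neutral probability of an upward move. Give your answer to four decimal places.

Risk-neutral probability p = (1 + 0.12 − 0.7)/(1.2 − 0.7) = 0.4200/0.5000 = 0.8400

p = 0.8400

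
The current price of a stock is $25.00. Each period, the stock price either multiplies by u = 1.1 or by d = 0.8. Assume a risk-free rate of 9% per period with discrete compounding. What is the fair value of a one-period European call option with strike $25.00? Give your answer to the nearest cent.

$2.22

Risk-neutral probability p = (1 + 0.09 − 0.8)/(1.1 − 0.8) = 0.2900/0.3000 = 0.9667
Terminal stock prices: S_u = 27.5, S_d = 20
Terminal payoffs (S − K): max(2.5, 0) = 2.5, max(-5, 0) = 0
Node 0 (S = 25): V_0 = 1/1.09·[0.9667·2.5000 + 0.0333·0.0000] = 2.2171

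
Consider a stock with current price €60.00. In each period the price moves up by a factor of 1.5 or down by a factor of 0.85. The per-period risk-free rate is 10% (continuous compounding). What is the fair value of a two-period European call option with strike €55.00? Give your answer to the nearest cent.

€18.49

Risk-neutral probability p = (e^0.1 − 0.85)/(1.5 − 0.85) = 0.2552/0.6500 = 0.3926
Terminal stock prices: S_uu = 135, S_ud = 76.5, S_dd = 43.35
Terminal payoffs (S − K): max(80, 0) = 80, max(21.5, 0) = 21.5, max(-11.65, 0) = 0
Node u (S = 90): V_u = e^(−0.1)·[0.3926·80.0000 + 0.6074·21.5000] = 40.2339
Node d (S = 51): V_d = e^(−0.1)·[0.3926·21.5000 + 0.6074·0.0000] = 7.6371
Node 0 (S = 60): V_0 = e^(−0.1)·[0.3926·40.2339 + 0.6074·7.6371] = 18.4891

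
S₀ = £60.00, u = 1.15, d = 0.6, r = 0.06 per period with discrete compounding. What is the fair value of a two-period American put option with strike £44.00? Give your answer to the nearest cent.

Risk-neutral probability p = (1 + 0.06 − 0.6)/(1.15 − 0.6) = 0.4600/0.5500 = 0.8364
Terminal stock prices: S_uu = 79.35, S_ud = 41.4, S_dd = 21.6
Terminal payoffs (K − S): max(-35.35, 0) = 0, max(2.6, 0) = 2.6, max(22.4, 0) = 22.4
Node u (S = 69): continuation = 1/1.06·[0.8364·0.0000 + 0.1636·2.6000] = 0.4014; exercise value = 0.0000 ≤ continuation, so V_u = 0.4014
Node d (S = 36): continuation = 1/1.06·[0.8364·2.6000 + 0.1636·22.4000] = 5.5094; exercise value = 8.0000 > continuation, so V_d = 8.0000 (exercise)
Node 0 (S = 60): continuation = 1/1.06·[0.8364·0.4014 + 0.1636·8.0000] = 1.5517; exercise value = 0.0000 ≤ continuation, so V_0 = 1.5517

£1.55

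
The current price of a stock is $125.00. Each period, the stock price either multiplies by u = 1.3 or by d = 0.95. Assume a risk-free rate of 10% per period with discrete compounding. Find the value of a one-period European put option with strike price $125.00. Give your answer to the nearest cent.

$3.25

Risk-neutral probability p = (1 + 0.1 − 0.95)/(1.3 − 0.95) = 0.1500/0.3500 = 0.4286
Terminal stock prices: S_u = 162.5, S_d = 118.8
Terminal payoffs (K − S): max(-37.5, 0) = 0, max(6.25, 0) = 6.25
Node 0 (S = 125): V_0 = 1/1.1·[0.4286·0.0000 + 0.5714·6.2500] = 3.2468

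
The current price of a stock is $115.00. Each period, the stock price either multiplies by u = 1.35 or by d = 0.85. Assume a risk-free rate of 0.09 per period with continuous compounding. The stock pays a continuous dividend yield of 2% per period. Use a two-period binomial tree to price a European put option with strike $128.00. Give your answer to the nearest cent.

Per-period risk-free factor R = e^0.09 = 1.0942; dividend-adjusted growth = e^(0.09−0.02) = 1.0725.
Risk-neutral probability p = (1.0725 − 0.85)/(1.35 − 0.85) = 0.2225/0.5000 = 0.4450
Terminal stock prices: S_uu = 209.6, S_ud = 132, S_dd = 83.09
Terminal payoffs (K − S): max(-81.59, 0) = 0, max(-3.963, 0) = 0, max(44.91, 0) = 44.91
Node u (S = 155.2): V_u = e^(−0.09)·[0.4450·0.0000 + 0.5550·0.0000] = 0.0000
Node d (S = 97.75): V_d = e^(−0.09)·[0.4450·0.0000 + 0.5550·44.9125] = 22.7804
Node 0 (S = 115): V_0 = e^(−0.09)·[0.4450·0.0000 + 0.5550·22.7804] = 11.5546

$11.55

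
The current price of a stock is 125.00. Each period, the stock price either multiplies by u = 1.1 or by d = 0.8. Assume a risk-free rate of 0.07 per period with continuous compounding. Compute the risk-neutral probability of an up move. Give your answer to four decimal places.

p = 0.9084

Risk-neutral probability p = (e^0.07 − 0.8)/(1.1 − 0.8) = 0.2725/0.3000 = 0.9084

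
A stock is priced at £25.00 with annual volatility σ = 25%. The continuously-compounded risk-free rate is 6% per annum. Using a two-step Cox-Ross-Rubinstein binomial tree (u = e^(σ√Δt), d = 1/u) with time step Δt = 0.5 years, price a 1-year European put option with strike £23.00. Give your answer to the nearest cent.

CRR parameters: u = e^(σ√Δt) = e^(0.25·√0.5) = 1.1934, d = 1/u = 0.8380
Per-period rate: rΔt = 0.06·0.5 = 0.03, so R = e^0.03 = 1.0305
Risk-neutral probability p = (e^0.03 − 0.8380)/(1.1934 − 0.8380) = 0.1925/0.3554 = 0.5416
Terminal stock prices: S_uu = 35.6, S_ud = 25, S_dd = 17.55
Terminal payoffs (K − S): max(-12.6, 0) = 0, max(-2, 0) = 0, max(5.445, 0) = 5.445
Node u (S = 29.83): V_u = e^(−0.03)·[0.5416·0.0000 + 0.4584·0.0000] = 0.0000
Node d (S = 20.95): V_d = e^(−0.03)·[0.5416·0.0000 + 0.4584·5.4453] = 2.4223
Node 0 (S = 25): V_0 = e^(−0.03)·[0.5416·0.0000 + 0.4584·2.4223] = 1.0775

£1.08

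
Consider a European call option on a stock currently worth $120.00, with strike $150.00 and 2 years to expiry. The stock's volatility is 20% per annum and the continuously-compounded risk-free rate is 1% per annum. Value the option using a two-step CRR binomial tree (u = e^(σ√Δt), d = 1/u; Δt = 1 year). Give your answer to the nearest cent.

$6.42

CRR parameters: u = e^(σ√Δt) = e^(0.2·√1) = 1.2214, d = 1/u = 0.8187
Per-period rate: rΔt = 0.01·1 = 0.01, so R = e^0.01 = 1.0101
Risk-neutral probability p = (e^0.01 − 0.8187)/(1.2214 − 0.8187) = 0.1913/0.4027 = 0.4751
Terminal stock prices: S_uu = 179, S_ud = 120, S_dd = 80.44
Terminal payoffs (S − K): max(29.02, 0) = 29.02, max(-30, 0) = 0, max(-69.56, 0) = 0
Node u (S = 146.6): V_u = e^(−0.01)·[0.4751·29.0190 + 0.5249·0.0000] = 13.6504
Node d (S = 98.25): V_d = e^(−0.01)·[0.4751·0.0000 + 0.5249·0.0000] = 0.0000
Node 0 (S = 120): V_0 = e^(−0.01)·[0.4751·13.6504 + 0.5249·0.0000] = 6.4211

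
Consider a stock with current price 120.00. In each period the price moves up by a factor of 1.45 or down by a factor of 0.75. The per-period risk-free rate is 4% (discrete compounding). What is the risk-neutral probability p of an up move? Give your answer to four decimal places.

p = 0.4143

Risk-neutral probability p = (1 + 0.04 − 0.75)/(1.45 − 0.75) = 0.2900/0.7000 = 0.4143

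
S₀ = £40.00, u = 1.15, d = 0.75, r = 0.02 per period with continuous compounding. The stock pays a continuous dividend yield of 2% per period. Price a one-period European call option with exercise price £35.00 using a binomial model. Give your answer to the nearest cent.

£6.74

Per-period risk-free factor R = e^0.02 = 1.0202; dividend-adjusted growth = e^(0.02−0.02) = 1.0000.
Risk-neutral probability p = (1.0000 − 0.75)/(1.15 − 0.75) = 0.2500/0.4000 = 0.6250
Terminal stock prices: S_u = 46, S_d = 30
Terminal payoffs (S − K): max(11, 0) = 11, max(-5, 0) = 0
Node 0 (S = 40): V_0 = e^(−0.02)·[0.6250·11.0000 + 0.3750·0.0000] = 6.7389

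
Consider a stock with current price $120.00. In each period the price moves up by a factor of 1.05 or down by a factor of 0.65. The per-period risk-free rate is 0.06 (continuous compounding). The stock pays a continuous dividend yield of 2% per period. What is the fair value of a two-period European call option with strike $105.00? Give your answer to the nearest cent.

Per-period risk-free factor R = e^0.06 = 1.0618; dividend-adjusted growth = e^(0.06−0.02) = 1.0408.
Risk-neutral probability p = (1.0408 − 0.65)/(1.05 − 0.65) = 0.3908/0.4000 = 0.9770
Terminal stock prices: S_uu = 132.3, S_ud = 81.9, S_dd = 50.7
Terminal payoffs (S − K): max(27.3, 0) = 27.3, max(-23.1, 0) = 0, max(-54.3, 0) = 0
Node u (S = 126): V_u = e^(−0.06)·[0.9770·27.3000 + 0.0230·0.0000] = 25.1195
Node d (S = 78): V_d = e^(−0.06)·[0.9770·0.0000 + 0.0230·0.0000] = 0.0000
Node 0 (S = 120): V_0 = e^(−0.06)·[0.9770·25.1195 + 0.0230·0.0000] = 23.1132

$23.11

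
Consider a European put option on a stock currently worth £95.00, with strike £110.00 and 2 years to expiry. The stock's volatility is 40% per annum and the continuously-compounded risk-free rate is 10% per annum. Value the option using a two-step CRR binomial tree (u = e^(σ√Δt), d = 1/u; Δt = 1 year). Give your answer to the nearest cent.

CRR parameters: u = e^(σ√Δt) = e^(0.4·√1) = 1.4918, d = 1/u = 0.6703
Per-period rate: rΔt = 0.1·1 = 0.1, so R = e^0.1 = 1.1052
Risk-neutral probability p = (e^0.1 − 0.6703)/(1.4918 − 0.6703) = 0.4349/0.8215 = 0.5293
Terminal stock prices: S_uu = 211.4, S_ud = 95, S_dd = 42.69
Terminal payoffs (K − S): max(-101.4, 0) = 0, max(15, 0) = 15, max(67.31, 0) = 67.31
Node u (S = 141.7): V_u = e^(−0.1)·[0.5293·0.0000 + 0.4707·15.0000] = 6.3881
Node d (S = 63.68): V_d = e^(−0.1)·[0.5293·15.0000 + 0.4707·67.3137] = 35.8517
Node 0 (S = 95): V_0 = e^(−0.1)·[0.5293·6.3881 + 0.4707·35.8517] = 18.3280

£18.33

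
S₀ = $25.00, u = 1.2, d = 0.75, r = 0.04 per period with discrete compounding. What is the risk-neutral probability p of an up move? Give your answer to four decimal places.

p = 0.6444

Risk-neutral probability p = (1 + 0.04 − 0.75)/(1.2 − 0.75) = 0.2900/0.4500 = 0.6444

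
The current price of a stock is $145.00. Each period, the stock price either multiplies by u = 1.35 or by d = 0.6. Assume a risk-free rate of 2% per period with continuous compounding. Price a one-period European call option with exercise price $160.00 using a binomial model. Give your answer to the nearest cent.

$19.63

Risk-neutral probability p = (e^0.02 − 0.6)/(1.35 − 0.6) = 0.4202/0.7500 = 0.5603
Terminal stock prices: S_u = 195.8, S_d = 87
Terminal payoffs (S − K): max(35.75, 0) = 35.75, max(-73, 0) = 0
Node 0 (S = 145): V_0 = e^(−0.02)·[0.5603·35.7500 + 0.4397·0.0000] = 19.6330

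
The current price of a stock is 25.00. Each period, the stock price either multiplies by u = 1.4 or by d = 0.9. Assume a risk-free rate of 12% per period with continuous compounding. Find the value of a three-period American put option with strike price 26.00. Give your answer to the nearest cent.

Risk-neutral probability p = (e^0.12 − 0.9)/(1.4 − 0.9) = 0.2275/0.5000 = 0.4550
Terminal stock prices: S_uuu = 68.6, S_uud = 44.1, S_udd = 28.35, S_ddd = 18.23
Terminal payoffs (K − S): max(-42.6, 0) = 0, max(-18.1, 0) = 0, max(-2.35, 0) = 0, max(7.775, 0) = 7.775
Node uu (S = 49): continuation = e^(−0.12)·[0.4550·0.0000 + 0.5450·0.0000] = 0.0000; exercise value = 0.0000 ≤ continuation, so V_uu = 0.0000
Node ud (S = 31.5): continuation = e^(−0.12)·[0.4550·0.0000 + 0.5450·0.0000] = 0.0000; exercise value = 0.0000 ≤ continuation, so V_ud = 0.0000
Node dd (S = 20.25): continuation = e^(−0.12)·[0.4550·0.0000 + 0.5450·7.7750] = 3.7583; exercise value = 5.7500 > continuation, so V_dd = 5.7500 (exercise)
Node u (S = 35): continuation = e^(−0.12)·[0.4550·0.0000 + 0.5450·0.0000] = 0.0000; exercise value = 0.0000 ≤ continuation, so V_u = 0.0000
Node d (S = 22.5): continuation = e^(−0.12)·[0.4550·0.0000 + 0.5450·5.7500] = 2.7794; exercise value = 3.5000 > continuation, so V_d = 3.5000 (exercise)
Node 0 (S = 25): continuation = e^(−0.12)·[0.4550·0.0000 + 0.5450·3.5000] = 1.6918; exercise value = 1.0000 ≤ continuation, so V_0 = 1.6918

1.69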